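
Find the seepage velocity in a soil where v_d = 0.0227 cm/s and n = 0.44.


Using v_s = v_d / n
v_s = 0.0227 / 0.44
v_s = 0.05159 cm/s


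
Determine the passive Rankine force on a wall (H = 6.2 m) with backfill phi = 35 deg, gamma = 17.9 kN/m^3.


Result: 1269.56 kN/m

Derivation:
Compute passive earth pressure coefficient:
Kp = tan^2(45 + phi/2) = tan^2(62.5) = 3.690172
Compute passive force:
Pp = 0.5 * Kp * gamma * H^2
Pp = 0.5 * 3.690172 * 17.9 * 6.2^2
Pp = 1269.56 kN/m


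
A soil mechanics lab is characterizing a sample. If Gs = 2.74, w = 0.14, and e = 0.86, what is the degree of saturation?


Using S = Gs * w / e
S = 2.74 * 0.14 / 0.86
S = 0.446


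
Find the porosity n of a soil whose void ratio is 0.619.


Result: 0.3823

Derivation:
Using the relation n = e / (1 + e)
n = 0.619 / (1 + 0.619)
n = 0.619 / 1.619
n = 0.3823


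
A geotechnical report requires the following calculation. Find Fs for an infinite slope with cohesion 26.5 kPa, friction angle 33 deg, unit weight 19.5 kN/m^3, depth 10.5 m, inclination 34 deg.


Result: 1.242

Derivation:
Using Fs = c / (gamma*H*sin(beta)*cos(beta)) + tan(phi)/tan(beta)
Cohesion contribution = 26.5 / (19.5*10.5*sin(34)*cos(34))
Cohesion contribution = 0.279181
Friction contribution = tan(33)/tan(34) = 0.962786
Fs = 0.279181 + 0.962786
Fs = 1.242


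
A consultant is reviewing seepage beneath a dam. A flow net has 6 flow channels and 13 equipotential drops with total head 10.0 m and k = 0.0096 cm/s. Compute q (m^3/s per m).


Result: 0.0004431 m^3/s per m

Derivation:
Convert k to m/s for unit consistency with H:
k = 0.0096 cm/s = 0.0096 / 100 m/s = 9.6e-05 m/s
Using q = k * H * Nf / Nd
Nf / Nd = 6 / 13 = 0.4615
q = 9.6e-05 * 10.0 * 0.4615
q = 0.0004431 m^3/s per m


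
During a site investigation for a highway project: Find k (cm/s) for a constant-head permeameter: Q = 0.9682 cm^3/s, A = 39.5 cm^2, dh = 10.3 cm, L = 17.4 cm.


Compute hydraulic gradient:
i = dh / L = 10.3 / 17.4 = 0.591954
Then apply Darcy's law:
k = Q / (A * i)
k = 0.9682 / (39.5 * 0.591954)
k = 0.9682 / 23.3822
k = 0.041408 cm/s


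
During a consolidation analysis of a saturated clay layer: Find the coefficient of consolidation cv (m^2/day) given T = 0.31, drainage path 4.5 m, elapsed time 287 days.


Using cv = T * H_dr^2 / t
H_dr^2 = 4.5^2 = 20.25
cv = 0.31 * 20.25 / 287
cv = 0.02187 m^2/day


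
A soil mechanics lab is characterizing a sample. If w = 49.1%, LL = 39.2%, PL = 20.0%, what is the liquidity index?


First compute the plasticity index:
PI = LL - PL = 39.2 - 20.0 = 19.2
Then compute the liquidity index:
LI = (w - PL) / PI
LI = (49.1 - 20.0) / 19.2
LI = 1.516


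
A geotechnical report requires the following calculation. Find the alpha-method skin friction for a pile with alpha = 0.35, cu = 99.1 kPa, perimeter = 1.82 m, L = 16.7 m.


Result: 1054.22 kN

Derivation:
Using Qs = alpha * cu * perimeter * L
Qs = 0.35 * 99.1 * 1.82 * 16.7
Qs = 1054.22 kN


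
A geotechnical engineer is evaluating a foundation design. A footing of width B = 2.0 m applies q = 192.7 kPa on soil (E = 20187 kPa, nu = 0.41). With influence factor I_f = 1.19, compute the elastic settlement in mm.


Using Se = q * B * (1 - nu^2) * I_f / E
1 - nu^2 = 1 - 0.41^2 = 0.8319
Se = 192.7 * 2.0 * 0.8319 * 1.19 / 20187
Se = 0.018900 m
Convert to mm: Se = 0.018900 * 1000 = 18.9 mm


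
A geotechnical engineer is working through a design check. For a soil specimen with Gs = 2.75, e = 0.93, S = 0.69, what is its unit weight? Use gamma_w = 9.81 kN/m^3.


Using gamma = gamma_w * (Gs + S*e) / (1 + e)
Numerator: Gs + S*e = 2.75 + 0.69*0.93 = 3.3917
Denominator: 1 + e = 1 + 0.93 = 1.93
gamma = 9.81 * 3.3917 / 1.93
gamma = 17.24 kN/m^3


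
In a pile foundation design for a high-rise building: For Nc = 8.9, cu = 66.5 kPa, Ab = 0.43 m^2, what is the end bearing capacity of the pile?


Result: 254.5 kN

Derivation:
Using Qb = Nc * cu * Ab
Qb = 8.9 * 66.5 * 0.43
Qb = 254.5 kN


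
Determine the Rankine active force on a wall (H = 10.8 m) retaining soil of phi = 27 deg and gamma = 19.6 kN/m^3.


Result: 429.25 kN/m

Derivation:
Compute active earth pressure coefficient:
Ka = tan^2(45 - phi/2) = tan^2(31.5) = 0.375525
Compute active force:
Pa = 0.5 * Ka * gamma * H^2
Pa = 0.5 * 0.375525 * 19.6 * 10.8^2
Pa = 429.25 kN/m


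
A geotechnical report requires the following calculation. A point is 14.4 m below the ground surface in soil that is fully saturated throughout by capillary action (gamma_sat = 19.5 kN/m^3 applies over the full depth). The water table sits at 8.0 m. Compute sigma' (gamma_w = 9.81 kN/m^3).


Total stress = gamma_sat * depth
sigma = 19.5 * 14.4 = 280.8 kPa
Pore water pressure u = gamma_w * (depth - d_wt)
u = 9.81 * (14.4 - 8.0) = 62.784 kPa
Effective stress = sigma - u
sigma' = 280.8 - 62.784 = 218.02 kPa


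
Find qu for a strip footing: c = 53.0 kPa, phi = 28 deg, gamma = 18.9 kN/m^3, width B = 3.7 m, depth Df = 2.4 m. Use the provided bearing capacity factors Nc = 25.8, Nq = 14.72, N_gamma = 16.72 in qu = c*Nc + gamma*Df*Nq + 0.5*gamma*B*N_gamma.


Result: 2619.71 kPa

Derivation:
Compute qu = c*Nc + gamma*Df*Nq + 0.5*gamma*B*N_gamma
Term 1: 53.0 * 25.8 = 1367.4
Term 2: 18.9 * 2.4 * 14.72 = 667.6992
Term 3: 0.5 * 18.9 * 3.7 * 16.72 = 584.6148
qu = 1367.4 + 667.6992 + 584.6148
qu = 2619.71 kPa


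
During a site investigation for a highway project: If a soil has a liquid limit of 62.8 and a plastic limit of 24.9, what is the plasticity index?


Result: 37.9

Derivation:
Using PI = LL - PL
PI = 62.8 - 24.9
PI = 37.9


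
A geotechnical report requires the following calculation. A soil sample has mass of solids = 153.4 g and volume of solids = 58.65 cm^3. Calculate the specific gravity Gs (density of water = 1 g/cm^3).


Using Gs = m_s / (V_s * rho_w)
Since rho_w = 1 g/cm^3:
Gs = 153.4 / 58.65
Gs = 2.616


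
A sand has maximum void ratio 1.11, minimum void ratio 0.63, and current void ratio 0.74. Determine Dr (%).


Using Dr = (e_max - e) / (e_max - e_min) * 100
e_max - e = 1.11 - 0.74 = 0.37
e_max - e_min = 1.11 - 0.63 = 0.48
Dr = 0.37 / 0.48 * 100
Dr = 77.08 %


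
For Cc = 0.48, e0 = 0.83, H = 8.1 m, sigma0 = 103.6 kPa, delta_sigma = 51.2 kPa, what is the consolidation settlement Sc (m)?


Result: 0.3706 m

Derivation:
Using Sc = Cc * H / (1 + e0) * log10((sigma0 + delta_sigma) / sigma0)
Stress ratio = (103.6 + 51.2) / 103.6 = 1.49421
log10(1.49421) = 0.174411
Cc * H / (1 + e0) = 0.48 * 8.1 / (1 + 0.83) = 2.12459
Sc = 2.12459 * 0.174411
Sc = 0.3706 m


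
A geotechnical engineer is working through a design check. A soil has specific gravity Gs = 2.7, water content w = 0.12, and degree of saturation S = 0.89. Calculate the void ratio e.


Using the relation e = Gs * w / S
e = 2.7 * 0.12 / 0.89
e = 0.364


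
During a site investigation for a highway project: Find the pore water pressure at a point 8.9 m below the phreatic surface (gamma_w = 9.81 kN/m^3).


Result: 87.31 kPa

Derivation:
Using u = gamma_w * h_w
u = 9.81 * 8.9
u = 87.31 kPa


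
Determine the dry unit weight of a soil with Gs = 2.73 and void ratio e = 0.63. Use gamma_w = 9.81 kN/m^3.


Using gamma_d = Gs * gamma_w / (1 + e)
gamma_d = 2.73 * 9.81 / (1 + 0.63)
gamma_d = 2.73 * 9.81 / 1.63
gamma_d = 16.43 kN/m^3


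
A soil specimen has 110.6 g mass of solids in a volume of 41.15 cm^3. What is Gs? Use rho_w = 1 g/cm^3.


Using Gs = m_s / (V_s * rho_w)
Since rho_w = 1 g/cm^3:
Gs = 110.6 / 41.15
Gs = 2.688


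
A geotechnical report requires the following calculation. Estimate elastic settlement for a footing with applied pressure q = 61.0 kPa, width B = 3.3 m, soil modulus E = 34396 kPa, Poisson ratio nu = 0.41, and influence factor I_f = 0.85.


Using Se = q * B * (1 - nu^2) * I_f / E
1 - nu^2 = 1 - 0.41^2 = 0.8319
Se = 61.0 * 3.3 * 0.8319 * 0.85 / 34396
Se = 0.004138 m
Convert to mm: Se = 0.004138 * 1000 = 4.138 mm


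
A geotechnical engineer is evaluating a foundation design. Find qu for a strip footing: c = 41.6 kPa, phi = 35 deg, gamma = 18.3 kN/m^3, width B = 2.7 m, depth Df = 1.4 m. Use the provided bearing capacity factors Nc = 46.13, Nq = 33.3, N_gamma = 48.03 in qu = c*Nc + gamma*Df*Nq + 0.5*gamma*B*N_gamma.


Compute qu = c*Nc + gamma*Df*Nq + 0.5*gamma*B*N_gamma
Term 1: 41.6 * 46.13 = 1919.008
Term 2: 18.3 * 1.4 * 33.3 = 853.146
Term 3: 0.5 * 18.3 * 2.7 * 48.03 = 1186.58115
qu = 1919.008 + 853.146 + 1186.58115
qu = 3958.74 kPa


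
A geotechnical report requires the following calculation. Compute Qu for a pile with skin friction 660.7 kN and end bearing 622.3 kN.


Using Qu = Qf + Qb
Qu = 660.7 + 622.3
Qu = 1283.0 kN


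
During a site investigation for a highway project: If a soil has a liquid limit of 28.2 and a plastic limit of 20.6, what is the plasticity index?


Using PI = LL - PL
PI = 28.2 - 20.6
PI = 7.6


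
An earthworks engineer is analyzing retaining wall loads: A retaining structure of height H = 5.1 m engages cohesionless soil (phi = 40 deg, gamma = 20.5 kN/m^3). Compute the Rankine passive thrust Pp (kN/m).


Compute passive earth pressure coefficient:
Kp = tan^2(45 + phi/2) = tan^2(65.0) = 4.59891
Compute passive force:
Pp = 0.5 * Kp * gamma * H^2
Pp = 0.5 * 4.59891 * 20.5 * 5.1^2
Pp = 1226.08 kN/m


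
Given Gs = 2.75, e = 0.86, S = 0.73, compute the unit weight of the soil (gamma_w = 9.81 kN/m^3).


Using gamma = gamma_w * (Gs + S*e) / (1 + e)
Numerator: Gs + S*e = 2.75 + 0.73*0.86 = 3.3778
Denominator: 1 + e = 1 + 0.86 = 1.86
gamma = 9.81 * 3.3778 / 1.86
gamma = 17.815 kN/m^3


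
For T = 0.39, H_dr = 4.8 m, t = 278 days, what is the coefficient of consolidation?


Using cv = T * H_dr^2 / t
H_dr^2 = 4.8^2 = 23.04
cv = 0.39 * 23.04 / 278
cv = 0.03232 m^2/day


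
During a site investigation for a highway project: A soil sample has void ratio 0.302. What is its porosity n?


Result: 0.232

Derivation:
Using the relation n = e / (1 + e)
n = 0.302 / (1 + 0.302)
n = 0.302 / 1.302
n = 0.232


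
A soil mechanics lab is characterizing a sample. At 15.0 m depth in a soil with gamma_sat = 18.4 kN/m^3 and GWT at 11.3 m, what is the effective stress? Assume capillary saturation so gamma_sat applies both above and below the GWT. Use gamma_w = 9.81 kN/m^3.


Total stress = gamma_sat * depth
sigma = 18.4 * 15.0 = 276.0 kPa
Pore water pressure u = gamma_w * (depth - d_wt)
u = 9.81 * (15.0 - 11.3) = 36.297 kPa
Effective stress = sigma - u
sigma' = 276.0 - 36.297 = 239.7 kPa


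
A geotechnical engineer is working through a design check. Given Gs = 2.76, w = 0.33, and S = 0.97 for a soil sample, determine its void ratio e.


Using the relation e = Gs * w / S
e = 2.76 * 0.33 / 0.97
e = 0.939


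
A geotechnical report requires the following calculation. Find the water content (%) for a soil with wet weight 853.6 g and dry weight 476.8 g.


Using w = (m_wet - m_dry) / m_dry * 100
m_wet - m_dry = 853.6 - 476.8 = 376.8 g
w = 376.8 / 476.8 * 100
w = 79.03 %


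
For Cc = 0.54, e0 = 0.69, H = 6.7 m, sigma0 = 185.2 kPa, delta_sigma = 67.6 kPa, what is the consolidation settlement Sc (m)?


Result: 0.2893 m

Derivation:
Using Sc = Cc * H / (1 + e0) * log10((sigma0 + delta_sigma) / sigma0)
Stress ratio = (185.2 + 67.6) / 185.2 = 1.36501
log10(1.36501) = 0.135136
Cc * H / (1 + e0) = 0.54 * 6.7 / (1 + 0.69) = 2.14083
Sc = 2.14083 * 0.135136
Sc = 0.2893 m


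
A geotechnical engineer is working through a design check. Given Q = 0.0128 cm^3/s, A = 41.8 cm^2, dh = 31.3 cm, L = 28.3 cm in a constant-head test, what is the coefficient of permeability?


Result: 0.000277 cm/s

Derivation:
Compute hydraulic gradient:
i = dh / L = 31.3 / 28.3 = 1.10601
Then apply Darcy's law:
k = Q / (A * i)
k = 0.0128 / (41.8 * 1.10601)
k = 0.0128 / 46.2311
k = 0.000277 cm/s


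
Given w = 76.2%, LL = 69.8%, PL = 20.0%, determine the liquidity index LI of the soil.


First compute the plasticity index:
PI = LL - PL = 69.8 - 20.0 = 49.8
Then compute the liquidity index:
LI = (w - PL) / PI
LI = (76.2 - 20.0) / 49.8
LI = 1.129


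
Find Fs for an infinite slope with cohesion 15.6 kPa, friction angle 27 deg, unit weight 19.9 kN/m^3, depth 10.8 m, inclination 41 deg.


Result: 0.733

Derivation:
Using Fs = c / (gamma*H*sin(beta)*cos(beta)) + tan(phi)/tan(beta)
Cohesion contribution = 15.6 / (19.9*10.8*sin(41)*cos(41))
Cohesion contribution = 0.146597
Friction contribution = tan(27)/tan(41) = 0.586142
Fs = 0.146597 + 0.586142
Fs = 0.733


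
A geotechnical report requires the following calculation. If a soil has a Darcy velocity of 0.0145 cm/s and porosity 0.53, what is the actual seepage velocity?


Using v_s = v_d / n
v_s = 0.0145 / 0.53
v_s = 0.02736 cm/s


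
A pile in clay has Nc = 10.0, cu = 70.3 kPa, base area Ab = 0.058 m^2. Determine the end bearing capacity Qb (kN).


Using Qb = Nc * cu * Ab
Qb = 10.0 * 70.3 * 0.058
Qb = 40.77 kN


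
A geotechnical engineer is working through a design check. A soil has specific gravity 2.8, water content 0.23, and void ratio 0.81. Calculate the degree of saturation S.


Using S = Gs * w / e
S = 2.8 * 0.23 / 0.81
S = 0.7951


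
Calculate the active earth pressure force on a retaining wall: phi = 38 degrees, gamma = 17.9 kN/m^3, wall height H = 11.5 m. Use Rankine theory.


Result: 281.57 kN/m

Derivation:
Compute active earth pressure coefficient:
Ka = tan^2(45 - phi/2) = tan^2(26.0) = 0.237883
Compute active force:
Pa = 0.5 * Ka * gamma * H^2
Pa = 0.5 * 0.237883 * 17.9 * 11.5^2
Pa = 281.57 kN/m


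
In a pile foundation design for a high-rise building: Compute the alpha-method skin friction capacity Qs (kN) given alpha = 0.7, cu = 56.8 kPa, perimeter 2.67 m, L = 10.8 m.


Using Qs = alpha * cu * perimeter * L
Qs = 0.7 * 56.8 * 2.67 * 10.8
Qs = 1146.52 kN


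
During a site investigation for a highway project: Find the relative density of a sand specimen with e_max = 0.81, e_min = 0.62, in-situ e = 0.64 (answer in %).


Result: 89.47 %

Derivation:
Using Dr = (e_max - e) / (e_max - e_min) * 100
e_max - e = 0.81 - 0.64 = 0.17
e_max - e_min = 0.81 - 0.62 = 0.19
Dr = 0.17 / 0.19 * 100
Dr = 89.47 %


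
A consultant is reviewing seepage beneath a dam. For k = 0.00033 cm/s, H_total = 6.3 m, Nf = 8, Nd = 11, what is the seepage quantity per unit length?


Convert k to m/s for unit consistency with H:
k = 0.00033 cm/s = 0.00033 / 100 m/s = 3.3e-06 m/s
Using q = k * H * Nf / Nd
Nf / Nd = 8 / 11 = 0.7273
q = 3.3e-06 * 6.3 * 0.7273
q = 1.512e-05 m^3/s per m


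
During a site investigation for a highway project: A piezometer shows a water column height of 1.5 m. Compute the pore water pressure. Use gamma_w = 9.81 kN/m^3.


Using u = gamma_w * h_w
u = 9.81 * 1.5
u = 14.71 kPa


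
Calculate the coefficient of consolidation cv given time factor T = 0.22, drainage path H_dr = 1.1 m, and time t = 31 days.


Using cv = T * H_dr^2 / t
H_dr^2 = 1.1^2 = 1.21
cv = 0.22 * 1.21 / 31
cv = 0.00859 m^2/day


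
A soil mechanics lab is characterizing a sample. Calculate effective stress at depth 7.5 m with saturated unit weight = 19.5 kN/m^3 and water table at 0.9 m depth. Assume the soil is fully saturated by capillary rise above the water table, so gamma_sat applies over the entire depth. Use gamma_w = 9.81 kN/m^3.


Total stress = gamma_sat * depth
sigma = 19.5 * 7.5 = 146.25 kPa
Pore water pressure u = gamma_w * (depth - d_wt)
u = 9.81 * (7.5 - 0.9) = 64.746 kPa
Effective stress = sigma - u
sigma' = 146.25 - 64.746 = 81.5 kPa


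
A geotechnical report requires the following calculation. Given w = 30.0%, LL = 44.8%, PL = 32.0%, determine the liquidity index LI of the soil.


Result: -0.156

Derivation:
First compute the plasticity index:
PI = LL - PL = 44.8 - 32.0 = 12.8
Then compute the liquidity index:
LI = (w - PL) / PI
LI = (30.0 - 32.0) / 12.8
LI = -0.156


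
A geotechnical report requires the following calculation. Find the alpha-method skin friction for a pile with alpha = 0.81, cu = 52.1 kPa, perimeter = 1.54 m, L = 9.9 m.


Using Qs = alpha * cu * perimeter * L
Qs = 0.81 * 52.1 * 1.54 * 9.9
Qs = 643.4 kN


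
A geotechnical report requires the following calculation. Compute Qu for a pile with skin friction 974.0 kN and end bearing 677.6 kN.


Using Qu = Qf + Qb
Qu = 974.0 + 677.6
Qu = 1651.6 kN


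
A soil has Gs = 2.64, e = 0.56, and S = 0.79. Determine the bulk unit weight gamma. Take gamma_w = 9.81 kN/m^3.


Using gamma = gamma_w * (Gs + S*e) / (1 + e)
Numerator: Gs + S*e = 2.64 + 0.79*0.56 = 3.0824
Denominator: 1 + e = 1 + 0.56 = 1.56
gamma = 9.81 * 3.0824 / 1.56
gamma = 19.384 kN/m^3


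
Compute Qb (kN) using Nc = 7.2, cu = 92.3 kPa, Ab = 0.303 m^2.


Result: 201.36 kN

Derivation:
Using Qb = Nc * cu * Ab
Qb = 7.2 * 92.3 * 0.303
Qb = 201.36 kN


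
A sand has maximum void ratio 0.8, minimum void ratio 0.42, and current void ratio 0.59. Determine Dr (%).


Result: 55.26 %

Derivation:
Using Dr = (e_max - e) / (e_max - e_min) * 100
e_max - e = 0.8 - 0.59 = 0.21
e_max - e_min = 0.8 - 0.42 = 0.38
Dr = 0.21 / 0.38 * 100
Dr = 55.26 %


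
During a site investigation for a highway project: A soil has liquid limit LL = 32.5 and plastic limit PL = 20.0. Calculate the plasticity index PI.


Using PI = LL - PL
PI = 32.5 - 20.0
PI = 12.5


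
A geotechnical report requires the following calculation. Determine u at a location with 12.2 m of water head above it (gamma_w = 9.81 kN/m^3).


Result: 119.68 kPa

Derivation:
Using u = gamma_w * h_w
u = 9.81 * 12.2
u = 119.68 kPa


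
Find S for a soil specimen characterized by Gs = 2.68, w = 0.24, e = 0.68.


Result: 0.9459

Derivation:
Using S = Gs * w / e
S = 2.68 * 0.24 / 0.68
S = 0.9459


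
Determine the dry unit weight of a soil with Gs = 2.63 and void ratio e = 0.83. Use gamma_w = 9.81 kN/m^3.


Result: 14.099 kN/m^3

Derivation:
Using gamma_d = Gs * gamma_w / (1 + e)
gamma_d = 2.63 * 9.81 / (1 + 0.83)
gamma_d = 2.63 * 9.81 / 1.83
gamma_d = 14.099 kN/m^3


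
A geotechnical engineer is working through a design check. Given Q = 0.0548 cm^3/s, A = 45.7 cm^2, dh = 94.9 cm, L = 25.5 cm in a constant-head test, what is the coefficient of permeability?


Compute hydraulic gradient:
i = dh / L = 94.9 / 25.5 = 3.72157
Then apply Darcy's law:
k = Q / (A * i)
k = 0.0548 / (45.7 * 3.72157)
k = 0.0548 / 170.076
k = 0.000322 cm/s


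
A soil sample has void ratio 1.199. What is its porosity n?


Using the relation n = e / (1 + e)
n = 1.199 / (1 + 1.199)
n = 1.199 / 2.199
n = 0.5452


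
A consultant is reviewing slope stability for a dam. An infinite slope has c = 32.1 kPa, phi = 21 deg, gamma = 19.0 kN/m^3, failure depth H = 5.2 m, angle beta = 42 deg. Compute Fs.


Result: 1.08

Derivation:
Using Fs = c / (gamma*H*sin(beta)*cos(beta)) + tan(phi)/tan(beta)
Cohesion contribution = 32.1 / (19.0*5.2*sin(42)*cos(42))
Cohesion contribution = 0.653377
Friction contribution = tan(21)/tan(42) = 0.426324
Fs = 0.653377 + 0.426324
Fs = 1.08


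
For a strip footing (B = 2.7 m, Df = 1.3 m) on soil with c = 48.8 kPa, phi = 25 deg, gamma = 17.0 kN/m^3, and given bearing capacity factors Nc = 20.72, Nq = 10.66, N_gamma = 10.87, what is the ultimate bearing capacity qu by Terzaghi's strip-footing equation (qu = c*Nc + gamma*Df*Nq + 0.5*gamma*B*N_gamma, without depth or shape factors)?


Compute qu = c*Nc + gamma*Df*Nq + 0.5*gamma*B*N_gamma
Term 1: 48.8 * 20.72 = 1011.136
Term 2: 17.0 * 1.3 * 10.66 = 235.586
Term 3: 0.5 * 17.0 * 2.7 * 10.87 = 249.4665
qu = 1011.136 + 235.586 + 249.4665
qu = 1496.19 kPa


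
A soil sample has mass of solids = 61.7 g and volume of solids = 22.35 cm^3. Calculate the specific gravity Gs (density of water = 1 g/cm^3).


Using Gs = m_s / (V_s * rho_w)
Since rho_w = 1 g/cm^3:
Gs = 61.7 / 22.35
Gs = 2.761


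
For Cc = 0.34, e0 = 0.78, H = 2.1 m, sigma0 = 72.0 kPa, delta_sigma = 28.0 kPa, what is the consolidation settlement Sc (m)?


Using Sc = Cc * H / (1 + e0) * log10((sigma0 + delta_sigma) / sigma0)
Stress ratio = (72.0 + 28.0) / 72.0 = 1.38889
log10(1.38889) = 0.142668
Cc * H / (1 + e0) = 0.34 * 2.1 / (1 + 0.78) = 0.401124
Sc = 0.401124 * 0.142668
Sc = 0.0572 m


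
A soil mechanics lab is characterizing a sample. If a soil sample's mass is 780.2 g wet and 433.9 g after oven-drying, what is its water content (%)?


Using w = (m_wet - m_dry) / m_dry * 100
m_wet - m_dry = 780.2 - 433.9 = 346.3 g
w = 346.3 / 433.9 * 100
w = 79.81 %


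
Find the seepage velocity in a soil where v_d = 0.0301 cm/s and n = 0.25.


Using v_s = v_d / n
v_s = 0.0301 / 0.25
v_s = 0.1204 cm/s


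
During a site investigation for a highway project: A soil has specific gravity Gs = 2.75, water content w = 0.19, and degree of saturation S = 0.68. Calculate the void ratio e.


Result: 0.7684

Derivation:
Using the relation e = Gs * w / S
e = 2.75 * 0.19 / 0.68
e = 0.7684


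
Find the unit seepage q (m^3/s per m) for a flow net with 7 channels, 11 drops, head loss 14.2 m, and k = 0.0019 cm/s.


Convert k to m/s for unit consistency with H:
k = 0.0019 cm/s = 0.0019 / 100 m/s = 1.9e-05 m/s
Using q = k * H * Nf / Nd
Nf / Nd = 7 / 11 = 0.6364
q = 1.9e-05 * 14.2 * 0.6364
q = 0.0001717 m^3/s per m


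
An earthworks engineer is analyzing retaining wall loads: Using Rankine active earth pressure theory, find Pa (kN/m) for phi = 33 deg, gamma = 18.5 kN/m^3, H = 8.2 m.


Result: 183.36 kN/m

Derivation:
Compute active earth pressure coefficient:
Ka = tan^2(45 - phi/2) = tan^2(28.5) = 0.294801
Compute active force:
Pa = 0.5 * Ka * gamma * H^2
Pa = 0.5 * 0.294801 * 18.5 * 8.2^2
Pa = 183.36 kN/m


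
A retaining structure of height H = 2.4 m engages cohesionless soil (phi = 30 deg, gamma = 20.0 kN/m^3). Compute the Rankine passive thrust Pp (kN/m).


Compute passive earth pressure coefficient:
Kp = tan^2(45 + phi/2) = tan^2(60.0) = 3
Compute passive force:
Pp = 0.5 * Kp * gamma * H^2
Pp = 0.5 * 3 * 20.0 * 2.4^2
Pp = 172.8 kN/m


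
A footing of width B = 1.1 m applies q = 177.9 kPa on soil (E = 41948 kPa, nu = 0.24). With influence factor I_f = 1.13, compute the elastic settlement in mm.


Result: 4.968 mm

Derivation:
Using Se = q * B * (1 - nu^2) * I_f / E
1 - nu^2 = 1 - 0.24^2 = 0.9424
Se = 177.9 * 1.1 * 0.9424 * 1.13 / 41948
Se = 0.004968 m
Convert to mm: Se = 0.004968 * 1000 = 4.968 mm


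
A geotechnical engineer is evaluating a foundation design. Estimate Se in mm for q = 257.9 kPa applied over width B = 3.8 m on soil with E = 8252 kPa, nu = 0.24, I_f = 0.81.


Using Se = q * B * (1 - nu^2) * I_f / E
1 - nu^2 = 1 - 0.24^2 = 0.9424
Se = 257.9 * 3.8 * 0.9424 * 0.81 / 8252
Se = 0.090656 m
Convert to mm: Se = 0.090656 * 1000 = 90.656 mm


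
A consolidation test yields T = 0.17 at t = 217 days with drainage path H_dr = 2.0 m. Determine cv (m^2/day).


Result: 0.00313 m^2/day

Derivation:
Using cv = T * H_dr^2 / t
H_dr^2 = 2.0^2 = 4.0
cv = 0.17 * 4.0 / 217
cv = 0.00313 m^2/day


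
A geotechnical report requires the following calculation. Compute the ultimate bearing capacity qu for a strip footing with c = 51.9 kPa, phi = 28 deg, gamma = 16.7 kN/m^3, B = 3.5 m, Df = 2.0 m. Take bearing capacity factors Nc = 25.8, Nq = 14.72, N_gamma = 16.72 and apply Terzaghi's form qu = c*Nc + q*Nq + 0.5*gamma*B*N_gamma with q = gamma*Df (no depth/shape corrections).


Result: 2319.31 kPa

Derivation:
Compute qu = c*Nc + gamma*Df*Nq + 0.5*gamma*B*N_gamma
Term 1: 51.9 * 25.8 = 1339.02
Term 2: 16.7 * 2.0 * 14.72 = 491.648
Term 3: 0.5 * 16.7 * 3.5 * 16.72 = 488.642
qu = 1339.02 + 491.648 + 488.642
qu = 2319.31 kPa


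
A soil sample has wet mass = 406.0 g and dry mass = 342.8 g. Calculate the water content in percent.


Result: 18.44 %

Derivation:
Using w = (m_wet - m_dry) / m_dry * 100
m_wet - m_dry = 406.0 - 342.8 = 63.2 g
w = 63.2 / 342.8 * 100
w = 18.44 %


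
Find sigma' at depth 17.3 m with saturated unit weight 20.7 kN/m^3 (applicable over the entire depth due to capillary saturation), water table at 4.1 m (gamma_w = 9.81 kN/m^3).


Total stress = gamma_sat * depth
sigma = 20.7 * 17.3 = 358.11 kPa
Pore water pressure u = gamma_w * (depth - d_wt)
u = 9.81 * (17.3 - 4.1) = 129.492 kPa
Effective stress = sigma - u
sigma' = 358.11 - 129.492 = 228.62 kPa


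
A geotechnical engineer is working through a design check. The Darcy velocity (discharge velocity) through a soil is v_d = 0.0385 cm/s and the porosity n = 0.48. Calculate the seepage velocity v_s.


Using v_s = v_d / n
v_s = 0.0385 / 0.48
v_s = 0.08021 cm/s


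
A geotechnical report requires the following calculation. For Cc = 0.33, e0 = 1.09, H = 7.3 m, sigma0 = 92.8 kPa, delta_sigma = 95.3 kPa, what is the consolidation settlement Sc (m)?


Result: 0.3537 m

Derivation:
Using Sc = Cc * H / (1 + e0) * log10((sigma0 + delta_sigma) / sigma0)
Stress ratio = (92.8 + 95.3) / 92.8 = 2.02694
log10(2.02694) = 0.306841
Cc * H / (1 + e0) = 0.33 * 7.3 / (1 + 1.09) = 1.15263
Sc = 1.15263 * 0.306841
Sc = 0.3537 m


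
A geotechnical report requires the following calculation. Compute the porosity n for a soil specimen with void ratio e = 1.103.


Using the relation n = e / (1 + e)
n = 1.103 / (1 + 1.103)
n = 1.103 / 2.103
n = 0.5245


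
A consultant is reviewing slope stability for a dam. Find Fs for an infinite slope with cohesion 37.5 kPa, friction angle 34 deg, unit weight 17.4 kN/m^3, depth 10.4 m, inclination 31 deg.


Using Fs = c / (gamma*H*sin(beta)*cos(beta)) + tan(phi)/tan(beta)
Cohesion contribution = 37.5 / (17.4*10.4*sin(31)*cos(31))
Cohesion contribution = 0.469401
Friction contribution = tan(34)/tan(31) = 1.12257
Fs = 0.469401 + 1.12257
Fs = 1.592


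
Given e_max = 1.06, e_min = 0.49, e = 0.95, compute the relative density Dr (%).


Using Dr = (e_max - e) / (e_max - e_min) * 100
e_max - e = 1.06 - 0.95 = 0.11
e_max - e_min = 1.06 - 0.49 = 0.57
Dr = 0.11 / 0.57 * 100
Dr = 19.3 %


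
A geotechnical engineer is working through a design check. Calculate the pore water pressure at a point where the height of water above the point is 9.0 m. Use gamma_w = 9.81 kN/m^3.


Result: 88.29 kPa

Derivation:
Using u = gamma_w * h_w
u = 9.81 * 9.0
u = 88.29 kPa


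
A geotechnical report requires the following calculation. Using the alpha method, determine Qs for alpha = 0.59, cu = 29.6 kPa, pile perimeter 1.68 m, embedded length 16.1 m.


Using Qs = alpha * cu * perimeter * L
Qs = 0.59 * 29.6 * 1.68 * 16.1
Qs = 472.37 kN


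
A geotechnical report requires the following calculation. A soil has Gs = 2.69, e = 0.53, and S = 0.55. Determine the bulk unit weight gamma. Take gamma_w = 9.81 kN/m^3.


Using gamma = gamma_w * (Gs + S*e) / (1 + e)
Numerator: Gs + S*e = 2.69 + 0.55*0.53 = 2.9815
Denominator: 1 + e = 1 + 0.53 = 1.53
gamma = 9.81 * 2.9815 / 1.53
gamma = 19.117 kN/m^3


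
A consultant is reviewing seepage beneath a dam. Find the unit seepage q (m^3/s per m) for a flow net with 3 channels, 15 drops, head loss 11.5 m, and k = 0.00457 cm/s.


Result: 0.0001051 m^3/s per m

Derivation:
Convert k to m/s for unit consistency with H:
k = 0.00457 cm/s = 0.00457 / 100 m/s = 4.57e-05 m/s
Using q = k * H * Nf / Nd
Nf / Nd = 3 / 15 = 0.2
q = 4.57e-05 * 11.5 * 0.2
q = 0.0001051 m^3/s per m


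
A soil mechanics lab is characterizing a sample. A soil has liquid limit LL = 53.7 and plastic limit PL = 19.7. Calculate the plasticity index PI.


Using PI = LL - PL
PI = 53.7 - 19.7
PI = 34.0


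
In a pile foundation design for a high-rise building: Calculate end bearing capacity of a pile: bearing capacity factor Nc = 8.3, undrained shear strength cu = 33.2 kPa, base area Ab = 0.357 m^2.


Using Qb = Nc * cu * Ab
Qb = 8.3 * 33.2 * 0.357
Qb = 98.37 kN


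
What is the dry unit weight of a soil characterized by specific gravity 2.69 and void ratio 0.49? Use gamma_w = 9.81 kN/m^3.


Result: 17.711 kN/m^3

Derivation:
Using gamma_d = Gs * gamma_w / (1 + e)
gamma_d = 2.69 * 9.81 / (1 + 0.49)
gamma_d = 2.69 * 9.81 / 1.49
gamma_d = 17.711 kN/m^3


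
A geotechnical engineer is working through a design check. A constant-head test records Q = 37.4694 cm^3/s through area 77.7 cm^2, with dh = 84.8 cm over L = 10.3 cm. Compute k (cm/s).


Compute hydraulic gradient:
i = dh / L = 84.8 / 10.3 = 8.23301
Then apply Darcy's law:
k = Q / (A * i)
k = 37.4694 / (77.7 * 8.23301)
k = 37.4694 / 639.705
k = 0.058573 cm/s


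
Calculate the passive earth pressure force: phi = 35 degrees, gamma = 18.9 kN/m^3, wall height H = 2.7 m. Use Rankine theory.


Result: 254.22 kN/m

Derivation:
Compute passive earth pressure coefficient:
Kp = tan^2(45 + phi/2) = tan^2(62.5) = 3.690172
Compute passive force:
Pp = 0.5 * Kp * gamma * H^2
Pp = 0.5 * 3.690172 * 18.9 * 2.7^2
Pp = 254.22 kN/m


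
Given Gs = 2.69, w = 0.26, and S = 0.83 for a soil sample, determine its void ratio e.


Using the relation e = Gs * w / S
e = 2.69 * 0.26 / 0.83
e = 0.8427


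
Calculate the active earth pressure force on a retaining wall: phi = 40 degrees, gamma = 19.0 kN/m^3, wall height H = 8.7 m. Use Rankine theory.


Result: 156.35 kN/m

Derivation:
Compute active earth pressure coefficient:
Ka = tan^2(45 - phi/2) = tan^2(25.0) = 0.217443
Compute active force:
Pa = 0.5 * Ka * gamma * H^2
Pa = 0.5 * 0.217443 * 19.0 * 8.7^2
Pa = 156.35 kN/m


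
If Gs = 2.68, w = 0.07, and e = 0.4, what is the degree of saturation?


Result: 0.469

Derivation:
Using S = Gs * w / e
S = 2.68 * 0.07 / 0.4
S = 0.469


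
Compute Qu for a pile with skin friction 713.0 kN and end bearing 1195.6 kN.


Using Qu = Qf + Qb
Qu = 713.0 + 1195.6
Qu = 1908.6 kN


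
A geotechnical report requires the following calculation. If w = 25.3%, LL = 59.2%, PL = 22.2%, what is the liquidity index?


Result: 0.084

Derivation:
First compute the plasticity index:
PI = LL - PL = 59.2 - 22.2 = 37.0
Then compute the liquidity index:
LI = (w - PL) / PI
LI = (25.3 - 22.2) / 37.0
LI = 0.084


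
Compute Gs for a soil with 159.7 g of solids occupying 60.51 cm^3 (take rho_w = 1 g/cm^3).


Result: 2.639

Derivation:
Using Gs = m_s / (V_s * rho_w)
Since rho_w = 1 g/cm^3:
Gs = 159.7 / 60.51
Gs = 2.639


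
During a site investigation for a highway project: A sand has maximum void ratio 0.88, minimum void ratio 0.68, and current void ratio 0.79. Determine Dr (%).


Result: 45.0 %

Derivation:
Using Dr = (e_max - e) / (e_max - e_min) * 100
e_max - e = 0.88 - 0.79 = 0.09
e_max - e_min = 0.88 - 0.68 = 0.2
Dr = 0.09 / 0.2 * 100
Dr = 45.0 %


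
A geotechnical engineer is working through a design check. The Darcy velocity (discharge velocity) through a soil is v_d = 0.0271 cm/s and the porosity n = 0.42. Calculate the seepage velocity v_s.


Using v_s = v_d / n
v_s = 0.0271 / 0.42
v_s = 0.06452 cm/s


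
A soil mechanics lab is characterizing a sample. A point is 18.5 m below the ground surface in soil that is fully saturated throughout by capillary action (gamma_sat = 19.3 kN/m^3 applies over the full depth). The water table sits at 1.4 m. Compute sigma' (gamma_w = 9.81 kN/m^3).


Total stress = gamma_sat * depth
sigma = 19.3 * 18.5 = 357.05 kPa
Pore water pressure u = gamma_w * (depth - d_wt)
u = 9.81 * (18.5 - 1.4) = 167.751 kPa
Effective stress = sigma - u
sigma' = 357.05 - 167.751 = 189.3 kPa


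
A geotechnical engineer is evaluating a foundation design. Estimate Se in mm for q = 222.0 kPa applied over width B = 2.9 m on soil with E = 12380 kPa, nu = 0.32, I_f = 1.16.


Result: 54.147 mm

Derivation:
Using Se = q * B * (1 - nu^2) * I_f / E
1 - nu^2 = 1 - 0.32^2 = 0.8976
Se = 222.0 * 2.9 * 0.8976 * 1.16 / 12380
Se = 0.054147 m
Convert to mm: Se = 0.054147 * 1000 = 54.147 mm


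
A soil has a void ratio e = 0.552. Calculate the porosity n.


Using the relation n = e / (1 + e)
n = 0.552 / (1 + 0.552)
n = 0.552 / 1.552
n = 0.3557


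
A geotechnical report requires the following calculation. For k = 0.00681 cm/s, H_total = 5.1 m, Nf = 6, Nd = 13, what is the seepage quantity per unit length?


Convert k to m/s for unit consistency with H:
k = 0.00681 cm/s = 0.00681 / 100 m/s = 6.81e-05 m/s
Using q = k * H * Nf / Nd
Nf / Nd = 6 / 13 = 0.4615
q = 6.81e-05 * 5.1 * 0.4615
q = 0.0001603 m^3/s per m


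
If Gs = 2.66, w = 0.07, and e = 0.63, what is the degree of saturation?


Result: 0.2956

Derivation:
Using S = Gs * w / e
S = 2.66 * 0.07 / 0.63
S = 0.2956


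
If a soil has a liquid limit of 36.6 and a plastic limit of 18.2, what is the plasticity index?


Using PI = LL - PL
PI = 36.6 - 18.2
PI = 18.4


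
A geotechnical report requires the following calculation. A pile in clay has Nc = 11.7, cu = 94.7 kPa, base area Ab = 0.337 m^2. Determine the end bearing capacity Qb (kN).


Result: 373.39 kN

Derivation:
Using Qb = Nc * cu * Ab
Qb = 11.7 * 94.7 * 0.337
Qb = 373.39 kN


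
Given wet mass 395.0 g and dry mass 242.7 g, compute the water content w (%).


Result: 62.75 %

Derivation:
Using w = (m_wet - m_dry) / m_dry * 100
m_wet - m_dry = 395.0 - 242.7 = 152.3 g
w = 152.3 / 242.7 * 100
w = 62.75 %


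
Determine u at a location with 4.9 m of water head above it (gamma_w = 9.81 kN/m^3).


Result: 48.07 kPa

Derivation:
Using u = gamma_w * h_w
u = 9.81 * 4.9
u = 48.07 kPa


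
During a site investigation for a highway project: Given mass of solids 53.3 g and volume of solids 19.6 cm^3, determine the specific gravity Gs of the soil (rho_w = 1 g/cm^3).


Using Gs = m_s / (V_s * rho_w)
Since rho_w = 1 g/cm^3:
Gs = 53.3 / 19.6
Gs = 2.719


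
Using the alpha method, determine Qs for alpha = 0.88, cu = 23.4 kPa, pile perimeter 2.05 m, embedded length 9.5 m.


Result: 401.03 kN

Derivation:
Using Qs = alpha * cu * perimeter * L
Qs = 0.88 * 23.4 * 2.05 * 9.5
Qs = 401.03 kN


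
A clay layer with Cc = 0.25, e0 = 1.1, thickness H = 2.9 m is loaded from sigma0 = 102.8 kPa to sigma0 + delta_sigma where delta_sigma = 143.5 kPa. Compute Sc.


Using Sc = Cc * H / (1 + e0) * log10((sigma0 + delta_sigma) / sigma0)
Stress ratio = (102.8 + 143.5) / 102.8 = 2.39591
log10(2.39591) = 0.379471
Cc * H / (1 + e0) = 0.25 * 2.9 / (1 + 1.1) = 0.345238
Sc = 0.345238 * 0.379471
Sc = 0.131 m


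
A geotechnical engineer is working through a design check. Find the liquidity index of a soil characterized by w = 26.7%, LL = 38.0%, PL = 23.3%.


First compute the plasticity index:
PI = LL - PL = 38.0 - 23.3 = 14.7
Then compute the liquidity index:
LI = (w - PL) / PI
LI = (26.7 - 23.3) / 14.7
LI = 0.231


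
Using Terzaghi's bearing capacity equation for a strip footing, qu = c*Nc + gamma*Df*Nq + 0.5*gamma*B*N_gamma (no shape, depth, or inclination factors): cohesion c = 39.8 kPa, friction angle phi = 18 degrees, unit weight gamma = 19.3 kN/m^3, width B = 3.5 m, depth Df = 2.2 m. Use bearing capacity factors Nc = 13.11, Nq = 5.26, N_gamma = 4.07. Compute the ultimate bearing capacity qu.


Compute qu = c*Nc + gamma*Df*Nq + 0.5*gamma*B*N_gamma
Term 1: 39.8 * 13.11 = 521.778
Term 2: 19.3 * 2.2 * 5.26 = 223.3396
Term 3: 0.5 * 19.3 * 3.5 * 4.07 = 137.46425
qu = 521.778 + 223.3396 + 137.46425
qu = 882.58 kPa


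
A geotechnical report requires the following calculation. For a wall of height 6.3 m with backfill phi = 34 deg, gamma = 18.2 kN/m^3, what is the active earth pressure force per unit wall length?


Compute active earth pressure coefficient:
Ka = tan^2(45 - phi/2) = tan^2(28.0) = 0.282715
Compute active force:
Pa = 0.5 * Ka * gamma * H^2
Pa = 0.5 * 0.282715 * 18.2 * 6.3^2
Pa = 102.11 kN/m


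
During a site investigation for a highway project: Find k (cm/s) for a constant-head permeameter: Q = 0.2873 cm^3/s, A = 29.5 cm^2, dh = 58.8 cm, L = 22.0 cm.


Compute hydraulic gradient:
i = dh / L = 58.8 / 22.0 = 2.67273
Then apply Darcy's law:
k = Q / (A * i)
k = 0.2873 / (29.5 * 2.67273)
k = 0.2873 / 78.8455
k = 0.003644 cm/s


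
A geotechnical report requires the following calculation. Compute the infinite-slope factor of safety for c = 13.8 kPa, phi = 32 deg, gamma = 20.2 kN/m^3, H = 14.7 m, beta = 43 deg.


Using Fs = c / (gamma*H*sin(beta)*cos(beta)) + tan(phi)/tan(beta)
Cohesion contribution = 13.8 / (20.2*14.7*sin(43)*cos(43))
Cohesion contribution = 0.093175
Friction contribution = tan(32)/tan(43) = 0.67009
Fs = 0.093175 + 0.67009
Fs = 0.763


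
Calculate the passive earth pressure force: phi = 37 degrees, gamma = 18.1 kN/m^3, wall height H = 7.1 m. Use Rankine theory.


Result: 1835.24 kN/m

Derivation:
Compute passive earth pressure coefficient:
Kp = tan^2(45 + phi/2) = tan^2(63.5) = 4.022791
Compute passive force:
Pp = 0.5 * Kp * gamma * H^2
Pp = 0.5 * 4.022791 * 18.1 * 7.1^2
Pp = 1835.24 kN/m


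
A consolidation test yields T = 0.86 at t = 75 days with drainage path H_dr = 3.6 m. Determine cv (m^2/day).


Using cv = T * H_dr^2 / t
H_dr^2 = 3.6^2 = 12.96
cv = 0.86 * 12.96 / 75
cv = 0.14861 m^2/day


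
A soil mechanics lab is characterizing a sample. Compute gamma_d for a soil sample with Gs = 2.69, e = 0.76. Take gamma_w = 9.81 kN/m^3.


Using gamma_d = Gs * gamma_w / (1 + e)
gamma_d = 2.69 * 9.81 / (1 + 0.76)
gamma_d = 2.69 * 9.81 / 1.76
gamma_d = 14.994 kN/m^3


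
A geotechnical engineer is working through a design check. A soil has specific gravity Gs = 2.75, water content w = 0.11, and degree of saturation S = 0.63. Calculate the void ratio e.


Using the relation e = Gs * w / S
e = 2.75 * 0.11 / 0.63
e = 0.4802


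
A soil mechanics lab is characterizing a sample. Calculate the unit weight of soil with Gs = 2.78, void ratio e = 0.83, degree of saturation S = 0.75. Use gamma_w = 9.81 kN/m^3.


Result: 18.24 kN/m^3

Derivation:
Using gamma = gamma_w * (Gs + S*e) / (1 + e)
Numerator: Gs + S*e = 2.78 + 0.75*0.83 = 3.4025
Denominator: 1 + e = 1 + 0.83 = 1.83
gamma = 9.81 * 3.4025 / 1.83
gamma = 18.24 kN/m^3


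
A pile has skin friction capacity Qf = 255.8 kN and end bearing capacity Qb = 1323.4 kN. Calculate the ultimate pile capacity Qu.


Using Qu = Qf + Qb
Qu = 255.8 + 1323.4
Qu = 1579.2 kN


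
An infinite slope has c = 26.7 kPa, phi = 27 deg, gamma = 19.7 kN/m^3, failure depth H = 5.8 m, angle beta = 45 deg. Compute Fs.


Using Fs = c / (gamma*H*sin(beta)*cos(beta)) + tan(phi)/tan(beta)
Cohesion contribution = 26.7 / (19.7*5.8*sin(45)*cos(45))
Cohesion contribution = 0.467355
Friction contribution = tan(27)/tan(45) = 0.509525
Fs = 0.467355 + 0.509525
Fs = 0.977


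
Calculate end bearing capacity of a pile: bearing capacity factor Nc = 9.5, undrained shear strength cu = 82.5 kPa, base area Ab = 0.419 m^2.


Result: 328.39 kN

Derivation:
Using Qb = Nc * cu * Ab
Qb = 9.5 * 82.5 * 0.419
Qb = 328.39 kN


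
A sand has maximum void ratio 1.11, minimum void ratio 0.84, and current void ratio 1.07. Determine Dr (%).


Using Dr = (e_max - e) / (e_max - e_min) * 100
e_max - e = 1.11 - 1.07 = 0.04
e_max - e_min = 1.11 - 0.84 = 0.27
Dr = 0.04 / 0.27 * 100
Dr = 14.81 %


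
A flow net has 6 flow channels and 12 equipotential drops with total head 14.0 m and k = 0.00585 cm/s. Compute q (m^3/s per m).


Result: 0.0004095 m^3/s per m

Derivation:
Convert k to m/s for unit consistency with H:
k = 0.00585 cm/s = 0.00585 / 100 m/s = 5.85e-05 m/s
Using q = k * H * Nf / Nd
Nf / Nd = 6 / 12 = 0.5
q = 5.85e-05 * 14.0 * 0.5
q = 0.0004095 m^3/s per m


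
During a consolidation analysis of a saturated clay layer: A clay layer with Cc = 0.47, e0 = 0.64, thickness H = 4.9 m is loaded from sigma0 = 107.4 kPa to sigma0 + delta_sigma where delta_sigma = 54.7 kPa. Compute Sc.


Result: 0.2511 m

Derivation:
Using Sc = Cc * H / (1 + e0) * log10((sigma0 + delta_sigma) / sigma0)
Stress ratio = (107.4 + 54.7) / 107.4 = 1.50931
log10(1.50931) = 0.178779
Cc * H / (1 + e0) = 0.47 * 4.9 / (1 + 0.64) = 1.40427
Sc = 1.40427 * 0.178779
Sc = 0.2511 m


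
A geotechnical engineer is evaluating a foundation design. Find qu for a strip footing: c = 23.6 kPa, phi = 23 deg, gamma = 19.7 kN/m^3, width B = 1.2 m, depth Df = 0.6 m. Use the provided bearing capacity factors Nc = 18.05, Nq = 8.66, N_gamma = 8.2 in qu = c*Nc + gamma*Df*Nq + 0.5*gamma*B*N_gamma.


Result: 625.27 kPa

Derivation:
Compute qu = c*Nc + gamma*Df*Nq + 0.5*gamma*B*N_gamma
Term 1: 23.6 * 18.05 = 425.98
Term 2: 19.7 * 0.6 * 8.66 = 102.3612
Term 3: 0.5 * 19.7 * 1.2 * 8.2 = 96.924
qu = 425.98 + 102.3612 + 96.924
qu = 625.27 kPa
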